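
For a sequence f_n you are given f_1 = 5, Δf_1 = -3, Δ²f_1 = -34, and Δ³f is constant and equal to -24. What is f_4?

Build the table forward from the leading diagonal:
Δ³: -24, -24, -24, -24
Δ²: -34, -58, -82, -106
Δ: -3, -37, -95, -177
f: 5, 2, -35, -130

-130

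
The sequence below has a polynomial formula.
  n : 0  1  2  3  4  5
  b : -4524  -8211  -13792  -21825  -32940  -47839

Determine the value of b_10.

-208704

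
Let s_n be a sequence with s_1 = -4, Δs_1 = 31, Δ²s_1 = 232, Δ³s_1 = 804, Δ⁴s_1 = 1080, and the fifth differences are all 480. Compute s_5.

5808

Build the table forward from the leading diagonal:
D5: 480, 480, 480, 480, 480
D4: 1080, 1560, 2040, 2520, 3000
D3: 804, 1884, 3444, 5484, 8004
D2: 232, 1036, 2920, 6364, 11848
D1: 31, 263, 1299, 4219, 10583
s: -4, 27, 290, 1589, 5808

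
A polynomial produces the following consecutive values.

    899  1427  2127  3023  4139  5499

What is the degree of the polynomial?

3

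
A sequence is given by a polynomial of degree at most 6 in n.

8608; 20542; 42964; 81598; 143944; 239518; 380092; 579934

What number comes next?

856048

D1: 11934 , 22422 , 38634 , 62346 , 95574 , 140574 , 199842
D2: 10488 , 16212 , 23712 , 33228 , 45000 , 59268
D3: 5724 , 7500 , 9516 , 11772 , 14268
D4: 1776 , 2016 , 2256 , 2496
D5: 240 , 240 , 240
Fifth differences constant at 240.
2496 + 240 = 2736;  14268 + 2736 = 17004;  59268 + 17004 = 76272;  199842 + 76272 = 276114;  579934 + 276114 = 856048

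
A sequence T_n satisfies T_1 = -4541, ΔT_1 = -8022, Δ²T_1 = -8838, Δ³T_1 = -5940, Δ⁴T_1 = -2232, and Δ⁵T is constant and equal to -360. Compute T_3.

Build the table forward from the leading diagonal:
Δ⁵: -360, -360, -360
Δ⁴: -2232, -2592, -2952
Δ³: -5940, -8172, -10764
Δ²: -8838, -14778, -22950
Δ: -8022, -16860, -31638
T: -4541, -12563, -29423

-29423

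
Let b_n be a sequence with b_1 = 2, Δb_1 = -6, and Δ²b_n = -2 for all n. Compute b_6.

-48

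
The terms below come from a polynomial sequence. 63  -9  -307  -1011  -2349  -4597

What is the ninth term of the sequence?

D1: -72, -298, -704, -1338, -2248
D2: -226, -406, -634, -910
D3: -180, -228, -276
D4: -48, -48
Fourth differences constant at -48.
-276 − 48 = -324;  -910 − 324 = -1234;  -2248 − 1234 = -3482;  -4597 − 3482 = -8079
-324 − 48 = -372;  -1234 − 372 = -1606;  -3482 − 1606 = -5088;  -8079 − 5088 = -13167
-372 − 48 = -420;  -1606 − 420 = -2026;  -5088 − 2026 = -7114;  -13167 − 7114 = -20281

-20281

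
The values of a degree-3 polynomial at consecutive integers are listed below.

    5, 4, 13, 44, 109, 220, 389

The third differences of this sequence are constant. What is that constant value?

D1: -1, 9, 31, 65, 111, 169
D2: 10, 22, 34, 46, 58
D3: 12, 12, 12, 12

12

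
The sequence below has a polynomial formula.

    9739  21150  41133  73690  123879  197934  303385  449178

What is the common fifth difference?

120

D1: 11411, 19983, 32557, 50189, 74055, 105451, 145793
D2: 8572, 12574, 17632, 23866, 31396, 40342
D3: 4002, 5058, 6234, 7530, 8946
D4: 1056, 1176, 1296, 1416
D5: 120, 120, 120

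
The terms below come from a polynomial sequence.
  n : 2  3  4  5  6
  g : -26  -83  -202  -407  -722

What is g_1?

-7

First differences: -57, -119, -205, -315
Second differences: -62, -86, -110
Third differences: -24, -24
The third differences are constant at -24.
Work back: -62 + 24 = -38;  -57 + 38 = -19;  -26 + 19 = -7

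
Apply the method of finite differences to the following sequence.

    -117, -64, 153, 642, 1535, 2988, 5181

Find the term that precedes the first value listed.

-90

Δ: 53, 217, 489, 893, 1453, 2193
Δ²: 164, 272, 404, 560, 740
Δ³: 108, 132, 156, 180
Δ⁴: 24, 24, 24
The fourth differences are constant at 24.
Work back: 108 − 24 = 84;  164 − 84 = 80;  53 − 80 = -27;  -117 + 27 = -90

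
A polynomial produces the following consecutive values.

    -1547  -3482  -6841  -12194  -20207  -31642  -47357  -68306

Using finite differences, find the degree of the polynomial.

-1935, -3359, -5353, -8013, -11435, -15715, -20949
-1424, -1994, -2660, -3422, -4280, -5234
-570, -666, -762, -858, -954
-96, -96, -96, -96
The fourth differences are constant, so the polynomial has degree 4.

4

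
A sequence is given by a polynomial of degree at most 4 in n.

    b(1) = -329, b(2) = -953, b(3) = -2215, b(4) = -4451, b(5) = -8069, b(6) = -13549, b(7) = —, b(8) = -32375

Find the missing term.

-21443

Using the first 6 terms:
First differences: -624  -1262  -2236  -3618  -5480
Second differences: -638  -974  -1382  -1862
Third differences: -336  -408  -480
Fourth differences: -72  -72
Constant fourth difference = -72.
Extend forward: -480 − 72 = -552;  -1862 − 552 = -2414;  -5480 − 2414 = -7894;  -13549 − 7894 = -21443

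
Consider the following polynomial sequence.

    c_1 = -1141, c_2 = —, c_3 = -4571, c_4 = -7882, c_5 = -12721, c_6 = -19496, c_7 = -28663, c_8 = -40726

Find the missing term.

-2428

Using the last 6 terms:
Δ: -3311  -4839  -6775  -9167  -12063
Δ²: -1528  -1936  -2392  -2896
Δ³: -408  -456  -504
Δ⁴: -48  -48
Constant fourth difference = -48.
Extend backward: -408 + 48 = -360;  -1528 + 360 = -1168;  -3311 + 1168 = -2143;  -4571 + 2143 = -2428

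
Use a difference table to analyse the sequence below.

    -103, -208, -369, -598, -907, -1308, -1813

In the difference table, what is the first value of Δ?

D1: -105, -161, -229, -309, -401, -505
D2: -56, -68, -80, -92, -104
D3: -12, -12, -12, -12

-105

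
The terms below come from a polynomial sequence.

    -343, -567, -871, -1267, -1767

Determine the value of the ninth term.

-5047

First differences: -224, -304, -396, -500
Second differences: -80, -92, -104
Third differences: -12, -12
Third differences constant at -12.
-104 − 12 = -116;  -500 − 116 = -616;  -1767 − 616 = -2383
-116 − 12 = -128;  -616 − 128 = -744;  -2383 − 744 = -3127
-128 − 12 = -140;  -744 − 140 = -884;  -3127 − 884 = -4011
-140 − 12 = -152;  -884 − 152 = -1036;  -4011 − 1036 = -5047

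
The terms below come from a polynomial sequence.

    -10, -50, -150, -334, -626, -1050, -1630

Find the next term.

-2390

-40  -100  -184  -292  -424  -580
-60  -84  -108  -132  -156
-24  -24  -24  -24
Third differences constant at -24.
-156 − 24 = -180;  -580 − 180 = -760;  -1630 − 760 = -2390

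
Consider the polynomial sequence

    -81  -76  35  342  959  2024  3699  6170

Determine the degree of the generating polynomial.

4

Δ: 5, 111, 307, 617, 1065, 1675, 2471
Δ²: 106, 196, 310, 448, 610, 796
Δ³: 90, 114, 138, 162, 186
Δ⁴: 24, 24, 24, 24
The fourth differences are constant, so the polynomial has degree 4.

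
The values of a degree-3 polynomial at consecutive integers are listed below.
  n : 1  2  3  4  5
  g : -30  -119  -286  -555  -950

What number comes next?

-1495

D1: -89, -167, -269, -395
D2: -78, -102, -126
D3: -24, -24
The third differences are constant (-24).
-126 − 24 = -150;  -395 − 150 = -545;  -950 − 545 = -1495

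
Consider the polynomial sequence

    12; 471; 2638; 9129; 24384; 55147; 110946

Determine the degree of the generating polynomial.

5

D1: 459, 2167, 6491, 15255, 30763, 55799
D2: 1708, 4324, 8764, 15508, 25036
D3: 2616, 4440, 6744, 9528
D4: 1824, 2304, 2784
D5: 480, 480
The fifth differences are constant, so the polynomial has degree 5.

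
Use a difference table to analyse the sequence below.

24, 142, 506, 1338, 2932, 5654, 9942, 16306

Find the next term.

25328

D1: 118, 364, 832, 1594, 2722, 4288, 6364
D2: 246, 468, 762, 1128, 1566, 2076
D3: 222, 294, 366, 438, 510
D4: 72, 72, 72, 72
Constant fourth difference = 72, so extend:
510 + 72 = 582;  2076 + 582 = 2658;  6364 + 2658 = 9022;  16306 + 9022 = 25328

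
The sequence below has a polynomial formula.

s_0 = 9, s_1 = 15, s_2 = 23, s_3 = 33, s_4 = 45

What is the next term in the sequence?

59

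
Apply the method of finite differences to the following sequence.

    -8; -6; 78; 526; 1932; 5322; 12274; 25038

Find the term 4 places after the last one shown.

First differences: 2, 84, 448, 1406, 3390, 6952, 12764
Second differences: 82, 364, 958, 1984, 3562, 5812
Third differences: 282, 594, 1026, 1578, 2250
Fourth differences: 312, 432, 552, 672
Fifth differences: 120, 120, 120
Constant fifth difference = 120, so extend:
672 + 120 = 792;  2250 + 792 = 3042;  5812 + 3042 = 8854;  12764 + 8854 = 21618;  25038 + 21618 = 46656
792 + 120 = 912;  3042 + 912 = 3954;  8854 + 3954 = 12808;  21618 + 12808 = 34426;  46656 + 34426 = 81082
912 + 120 = 1032;  3954 + 1032 = 4986;  12808 + 4986 = 17794;  34426 + 17794 = 52220;  81082 + 52220 = 133302
1032 + 120 = 1152;  4986 + 1152 = 6138;  17794 + 6138 = 23932;  52220 + 23932 = 76152;  133302 + 76152 = 209454

209454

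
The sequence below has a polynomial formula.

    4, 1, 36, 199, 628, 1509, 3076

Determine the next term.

-3, 35, 163, 429, 881, 1567
38, 128, 266, 452, 686
90, 138, 186, 234
48, 48, 48
Fourth differences constant at 48.
234 + 48 = 282;  686 + 282 = 968;  1567 + 968 = 2535;  3076 + 2535 = 5611

5611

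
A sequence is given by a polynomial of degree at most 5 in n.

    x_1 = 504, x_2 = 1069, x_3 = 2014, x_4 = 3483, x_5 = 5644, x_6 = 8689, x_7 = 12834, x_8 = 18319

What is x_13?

D1: 565  945  1469  2161  3045  4145  5485
D2: 380  524  692  884  1100  1340
D3: 144  168  192  216  240
D4: 24  24  24  24
The fourth differences are constant (24).
240 + 24 = 264;  1340 + 264 = 1604;  5485 + 1604 = 7089;  18319 + 7089 = 25408
264 + 24 = 288;  1604 + 288 = 1892;  7089 + 1892 = 8981;  25408 + 8981 = 34389
288 + 24 = 312;  1892 + 312 = 2204;  8981 + 2204 = 11185;  34389 + 11185 = 45574
312 + 24 = 336;  2204 + 336 = 2540;  11185 + 2540 = 13725;  45574 + 13725 = 59299
336 + 24 = 360;  2540 + 360 = 2900;  13725 + 2900 = 16625;  59299 + 16625 = 75924

75924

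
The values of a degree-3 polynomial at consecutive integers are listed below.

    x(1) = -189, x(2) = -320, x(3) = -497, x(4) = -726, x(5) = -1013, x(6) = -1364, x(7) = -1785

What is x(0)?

-98

D1: -131  -177  -229  -287  -351  -421
D2: -46  -52  -58  -64  -70
D3: -6  -6  -6  -6
The third differences are constant at -6.
Work back: -46 + 6 = -40;  -131 + 40 = -91;  -189 + 91 = -98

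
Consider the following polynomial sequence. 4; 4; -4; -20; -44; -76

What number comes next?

First differences: 0  -8  -16  -24  -32
Second differences: -8  -8  -8  -8
The second differences are constant (-8).
-32 − 8 = -40;  -76 − 40 = -116

-116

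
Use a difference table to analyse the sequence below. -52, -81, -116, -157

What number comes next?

-204

First differences: -29, -35, -41
Second differences: -6, -6
Constant second difference = -6, so extend:
-41 − 6 = -47;  -157 − 47 = -204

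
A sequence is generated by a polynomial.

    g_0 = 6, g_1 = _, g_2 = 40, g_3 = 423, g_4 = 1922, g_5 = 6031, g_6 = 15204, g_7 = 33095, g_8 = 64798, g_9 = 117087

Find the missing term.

-1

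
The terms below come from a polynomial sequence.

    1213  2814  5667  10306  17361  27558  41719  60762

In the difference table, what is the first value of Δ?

D1: 1601, 2853, 4639, 7055, 10197, 14161, 19043
D2: 1252, 1786, 2416, 3142, 3964, 4882
D3: 534, 630, 726, 822, 918
D4: 96, 96, 96, 96

1601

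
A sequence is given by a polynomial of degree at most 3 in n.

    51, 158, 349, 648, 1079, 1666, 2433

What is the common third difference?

24

D1: 107, 191, 299, 431, 587, 767
D2: 84, 108, 132, 156, 180
D3: 24, 24, 24, 24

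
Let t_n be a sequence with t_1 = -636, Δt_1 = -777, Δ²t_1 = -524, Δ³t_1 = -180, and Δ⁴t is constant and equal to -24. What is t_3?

Build the table forward from the leading diagonal:
D4: -24, -24, -24
D3: -180, -204, -228
D2: -524, -704, -908
D1: -777, -1301, -2005
t: -636, -1413, -2714

-2714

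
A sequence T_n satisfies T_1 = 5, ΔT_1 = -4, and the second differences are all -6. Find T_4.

-25

Build the table forward from the leading diagonal:
Second differences: -6, -6, -6, -6
First differences: -4, -10, -16, -22
T: 5, 1, -9, -25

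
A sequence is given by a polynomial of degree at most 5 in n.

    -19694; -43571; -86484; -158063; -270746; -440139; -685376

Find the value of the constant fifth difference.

First differences: -23877, -42913, -71579, -112683, -169393, -245237
Second differences: -19036, -28666, -41104, -56710, -75844
Third differences: -9630, -12438, -15606, -19134
Fourth differences: -2808, -3168, -3528
Fifth differences: -360, -360

-360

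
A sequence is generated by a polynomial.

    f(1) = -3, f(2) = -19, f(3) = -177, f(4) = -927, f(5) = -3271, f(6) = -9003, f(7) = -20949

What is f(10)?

D1: -16, -158, -750, -2344, -5732, -11946
D2: -142, -592, -1594, -3388, -6214
D3: -450, -1002, -1794, -2826
D4: -552, -792, -1032
D5: -240, -240
Fifth differences constant at -240.
-1032 − 240 = -1272;  -2826 − 1272 = -4098;  -6214 − 4098 = -10312;  -11946 − 10312 = -22258;  -20949 − 22258 = -43207
-1272 − 240 = -1512;  -4098 − 1512 = -5610;  -10312 − 5610 = -15922;  -22258 − 15922 = -38180;  -43207 − 38180 = -81387
-1512 − 240 = -1752;  -5610 − 1752 = -7362;  -15922 − 7362 = -23284;  -38180 − 23284 = -61464;  -81387 − 61464 = -142851

-142851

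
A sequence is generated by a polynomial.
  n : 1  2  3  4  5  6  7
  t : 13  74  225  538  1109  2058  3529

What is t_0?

-6

First differences: 61, 151, 313, 571, 949, 1471
Second differences: 90, 162, 258, 378, 522
Third differences: 72, 96, 120, 144
Fourth differences: 24, 24, 24
The fourth differences are constant at 24.
Work back: 72 − 24 = 48;  90 − 48 = 42;  61 − 42 = 19;  13 − 19 = -6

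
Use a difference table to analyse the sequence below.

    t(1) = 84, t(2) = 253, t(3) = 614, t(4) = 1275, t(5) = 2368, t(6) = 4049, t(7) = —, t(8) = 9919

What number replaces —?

6498

Using the first 6 terms:
D1: 169, 361, 661, 1093, 1681
D2: 192, 300, 432, 588
D3: 108, 132, 156
D4: 24, 24
Constant fourth difference = 24.
Extend forward: 156 + 24 = 180;  588 + 180 = 768;  1681 + 768 = 2449;  4049 + 2449 = 6498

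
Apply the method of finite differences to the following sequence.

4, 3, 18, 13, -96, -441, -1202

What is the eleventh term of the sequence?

-13686

-1  15  -5  -109  -345  -761
16  -20  -104  -236  -416
-36  -84  -132  -180
-48  -48  -48
Constant fourth difference = -48, so extend:
-180 − 48 = -228;  -416 − 228 = -644;  -761 − 644 = -1405;  -1202 − 1405 = -2607
-228 − 48 = -276;  -644 − 276 = -920;  -1405 − 920 = -2325;  -2607 − 2325 = -4932
-276 − 48 = -324;  -920 − 324 = -1244;  -2325 − 1244 = -3569;  -4932 − 3569 = -8501
-324 − 48 = -372;  -1244 − 372 = -1616;  -3569 − 1616 = -5185;  -8501 − 5185 = -13686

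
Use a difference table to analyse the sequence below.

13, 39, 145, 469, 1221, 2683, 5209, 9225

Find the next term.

15229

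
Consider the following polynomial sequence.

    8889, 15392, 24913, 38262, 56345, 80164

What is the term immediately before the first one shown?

4690

6503  9521  13349  18083  23819
3018  3828  4734  5736
810  906  1002
96  96
The fourth differences are constant at 96.
Work back: 810 − 96 = 714;  3018 − 714 = 2304;  6503 − 2304 = 4199;  8889 − 4199 = 4690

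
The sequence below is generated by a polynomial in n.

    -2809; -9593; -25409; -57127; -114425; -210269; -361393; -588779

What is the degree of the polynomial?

5

-6784, -15816, -31718, -57298, -95844, -151124, -227386
-9032, -15902, -25580, -38546, -55280, -76262
-6870, -9678, -12966, -16734, -20982
-2808, -3288, -3768, -4248
-480, -480, -480
The fifth differences are constant, so the polynomial has degree 5.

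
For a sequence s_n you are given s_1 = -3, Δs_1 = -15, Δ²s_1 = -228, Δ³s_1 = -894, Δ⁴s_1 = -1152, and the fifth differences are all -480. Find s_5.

-6159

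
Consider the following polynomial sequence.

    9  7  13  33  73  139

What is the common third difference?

D1: -2, 6, 20, 40, 66
D2: 8, 14, 20, 26
D3: 6, 6, 6

6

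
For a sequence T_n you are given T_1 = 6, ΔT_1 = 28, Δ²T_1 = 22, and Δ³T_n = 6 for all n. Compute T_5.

274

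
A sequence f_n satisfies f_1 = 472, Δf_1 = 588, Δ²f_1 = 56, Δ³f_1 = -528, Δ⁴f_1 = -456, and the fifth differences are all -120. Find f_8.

Build the table forward from the leading diagonal:
Δ⁵: -120  -120  -120  -120  -120  -120  -120  -120
Δ⁴: -456  -576  -696  -816  -936  -1056  -1176  -1296
Δ³: -528  -984  -1560  -2256  -3072  -4008  -5064  -6240
Δ²: 56  -472  -1456  -3016  -5272  -8344  -12352  -17416
Δ: 588  644  172  -1284  -4300  -9572  -17916  -30268
f: 472  1060  1704  1876  592  -3708  -13280  -31196

-31196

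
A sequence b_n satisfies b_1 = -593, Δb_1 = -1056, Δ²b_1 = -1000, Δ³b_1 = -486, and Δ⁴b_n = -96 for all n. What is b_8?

Build the table forward from the leading diagonal:
Δ⁴: -96, -96, -96, -96, -96, -96, -96, -96
Δ³: -486, -582, -678, -774, -870, -966, -1062, -1158
Δ²: -1000, -1486, -2068, -2746, -3520, -4390, -5356, -6418
Δ: -1056, -2056, -3542, -5610, -8356, -11876, -16266, -21622
b: -593, -1649, -3705, -7247, -12857, -21213, -33089, -49355

-49355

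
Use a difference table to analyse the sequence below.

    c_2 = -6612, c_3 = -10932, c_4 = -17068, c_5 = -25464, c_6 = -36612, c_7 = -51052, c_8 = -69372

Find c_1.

-3712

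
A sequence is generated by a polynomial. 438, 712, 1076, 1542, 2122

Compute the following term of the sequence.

D1: 274, 364, 466, 580
D2: 90, 102, 114
D3: 12, 12
Third differences constant at 12.
114 + 12 = 126;  580 + 126 = 706;  2122 + 706 = 2828

2828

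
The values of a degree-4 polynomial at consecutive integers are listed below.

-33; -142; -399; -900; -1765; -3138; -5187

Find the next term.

First differences: -109, -257, -501, -865, -1373, -2049
Second differences: -148, -244, -364, -508, -676
Third differences: -96, -120, -144, -168
Fourth differences: -24, -24, -24
The fourth differences are constant (-24).
-168 − 24 = -192;  -676 − 192 = -868;  -2049 − 868 = -2917;  -5187 − 2917 = -8104

-8104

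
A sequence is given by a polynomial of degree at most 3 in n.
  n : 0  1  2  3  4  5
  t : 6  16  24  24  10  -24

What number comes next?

-84

10 , 8 , 0 , -14 , -34
-2 , -8 , -14 , -20
-6 , -6 , -6
The third differences are constant (-6).
-20 − 6 = -26;  -34 − 26 = -60;  -24 − 60 = -84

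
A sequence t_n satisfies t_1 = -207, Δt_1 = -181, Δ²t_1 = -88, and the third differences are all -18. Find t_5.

-1531

Build the table forward from the leading diagonal:
D3: -18  -18  -18  -18  -18
D2: -88  -106  -124  -142  -160
D1: -181  -269  -375  -499  -641
t: -207  -388  -657  -1032  -1531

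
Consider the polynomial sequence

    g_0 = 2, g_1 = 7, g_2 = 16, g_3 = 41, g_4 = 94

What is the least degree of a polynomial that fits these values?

First differences: 5, 9, 25, 53
Second differences: 4, 16, 28
Third differences: 12, 12
The third differences are constant, so the polynomial has degree 3.

3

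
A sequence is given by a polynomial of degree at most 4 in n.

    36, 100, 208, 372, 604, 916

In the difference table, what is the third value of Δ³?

Δ: 64, 108, 164, 232, 312
Δ²: 44, 56, 68, 80
Δ³: 12, 12, 12

12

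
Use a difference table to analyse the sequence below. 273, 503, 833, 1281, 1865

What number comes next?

2603

First differences: 230, 330, 448, 584
Second differences: 100, 118, 136
Third differences: 18, 18
Third differences constant at 18.
136 + 18 = 154;  584 + 154 = 738;  1865 + 738 = 2603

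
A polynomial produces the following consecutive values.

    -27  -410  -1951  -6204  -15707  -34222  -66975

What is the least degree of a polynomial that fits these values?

5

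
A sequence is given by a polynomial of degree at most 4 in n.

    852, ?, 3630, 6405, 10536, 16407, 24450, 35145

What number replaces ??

1875

Using the last 6 terms:
2775  4131  5871  8043  10695
1356  1740  2172  2652
384  432  480
48  48
Constant fourth difference = 48.
Extend backward: 384 − 48 = 336;  1356 − 336 = 1020;  2775 − 1020 = 1755;  3630 − 1755 = 1875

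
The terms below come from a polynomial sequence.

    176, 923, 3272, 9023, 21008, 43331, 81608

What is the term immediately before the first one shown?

First differences: 747  2349  5751  11985  22323  38277
Second differences: 1602  3402  6234  10338  15954
Third differences: 1800  2832  4104  5616
Fourth differences: 1032  1272  1512
Fifth differences: 240  240
The fifth differences are constant at 240.
Work back: 1032 − 240 = 792;  1800 − 792 = 1008;  1602 − 1008 = 594;  747 − 594 = 153;  176 − 153 = 23

23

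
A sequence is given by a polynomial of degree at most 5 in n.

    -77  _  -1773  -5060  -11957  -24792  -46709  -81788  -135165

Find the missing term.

-464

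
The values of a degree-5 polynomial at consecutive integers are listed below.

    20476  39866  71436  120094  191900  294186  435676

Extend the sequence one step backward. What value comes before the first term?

First differences: 19390  31570  48658  71806  102286  141490
Second differences: 12180  17088  23148  30480  39204
Third differences: 4908  6060  7332  8724
Fourth differences: 1152  1272  1392
Fifth differences: 120  120
The fifth differences are constant at 120.
Work back: 1152 − 120 = 1032;  4908 − 1032 = 3876;  12180 − 3876 = 8304;  19390 − 8304 = 11086;  20476 − 11086 = 9390

9390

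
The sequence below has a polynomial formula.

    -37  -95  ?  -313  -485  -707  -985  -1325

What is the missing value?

-185

Using the last 5 terms:
Δ: -172, -222, -278, -340
Δ²: -50, -56, -62
Δ³: -6, -6
Constant third difference = -6.
Extend backward: -50 + 6 = -44;  -172 + 44 = -128;  -313 + 128 = -185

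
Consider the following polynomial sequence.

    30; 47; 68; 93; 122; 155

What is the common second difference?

4

Δ: 17, 21, 25, 29, 33
Δ²: 4, 4, 4, 4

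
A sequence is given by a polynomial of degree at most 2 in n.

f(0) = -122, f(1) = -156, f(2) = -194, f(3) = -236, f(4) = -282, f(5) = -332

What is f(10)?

D1: -34, -38, -42, -46, -50
D2: -4, -4, -4, -4
Constant second difference = -4, so extend:
-50 − 4 = -54;  -332 − 54 = -386
-54 − 4 = -58;  -386 − 58 = -444
-58 − 4 = -62;  -444 − 62 = -506
-62 − 4 = -66;  -506 − 66 = -572
-66 − 4 = -70;  -572 − 70 = -642

-642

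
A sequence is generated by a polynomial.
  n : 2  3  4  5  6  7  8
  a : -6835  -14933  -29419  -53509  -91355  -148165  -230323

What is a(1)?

-2725

First differences: -8098  -14486  -24090  -37846  -56810  -82158
Second differences: -6388  -9604  -13756  -18964  -25348
Third differences: -3216  -4152  -5208  -6384
Fourth differences: -936  -1056  -1176
Fifth differences: -120  -120
The fifth differences are constant at -120.
Work back: -936 + 120 = -816;  -3216 + 816 = -2400;  -6388 + 2400 = -3988;  -8098 + 3988 = -4110;  -6835 + 4110 = -2725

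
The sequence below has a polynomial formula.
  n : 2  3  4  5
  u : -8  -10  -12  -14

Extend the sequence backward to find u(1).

-6

-2, -2, -2
The first differences are constant at -2.
Work back: -8 + 2 = -6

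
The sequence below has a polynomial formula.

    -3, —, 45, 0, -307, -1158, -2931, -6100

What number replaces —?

14

Using the last 6 terms:
Δ: -45, -307, -851, -1773, -3169
Δ²: -262, -544, -922, -1396
Δ³: -282, -378, -474
Δ⁴: -96, -96
Constant fourth difference = -96.
Extend backward: -282 + 96 = -186;  -262 + 186 = -76;  -45 + 76 = 31;  45 − 31 = 14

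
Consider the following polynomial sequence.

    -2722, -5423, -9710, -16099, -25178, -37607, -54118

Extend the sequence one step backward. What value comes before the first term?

First differences: -2701  -4287  -6389  -9079  -12429  -16511
Second differences: -1586  -2102  -2690  -3350  -4082
Third differences: -516  -588  -660  -732
Fourth differences: -72  -72  -72
The fourth differences are constant at -72.
Work back: -516 + 72 = -444;  -1586 + 444 = -1142;  -2701 + 1142 = -1559;  -2722 + 1559 = -1163

-1163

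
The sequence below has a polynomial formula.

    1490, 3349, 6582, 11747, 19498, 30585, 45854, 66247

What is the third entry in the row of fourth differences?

96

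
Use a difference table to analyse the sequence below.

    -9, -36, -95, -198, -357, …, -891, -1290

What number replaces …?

Using the first 5 terms:
-27  -59  -103  -159
-32  -44  -56
-12  -12
Constant third difference = -12.
Extend forward: -56 − 12 = -68;  -159 − 68 = -227;  -357 − 227 = -584

-584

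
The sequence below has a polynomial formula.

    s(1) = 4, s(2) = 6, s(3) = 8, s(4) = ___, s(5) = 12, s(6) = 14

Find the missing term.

10

Using the first 3 terms:
First differences: 2, 2
Constant first difference = 2.
Extend forward: 8 + 2 = 10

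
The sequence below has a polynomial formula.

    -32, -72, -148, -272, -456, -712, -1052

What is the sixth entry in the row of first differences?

-340

D1: -40, -76, -124, -184, -256, -340
D2: -36, -48, -60, -72, -84
D3: -12, -12, -12, -12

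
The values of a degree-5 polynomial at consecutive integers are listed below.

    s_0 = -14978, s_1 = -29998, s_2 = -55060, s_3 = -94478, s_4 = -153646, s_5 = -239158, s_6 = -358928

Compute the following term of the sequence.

-522310

D1: -15020 , -25062 , -39418 , -59168 , -85512 , -119770
D2: -10042 , -14356 , -19750 , -26344 , -34258
D3: -4314 , -5394 , -6594 , -7914
D4: -1080 , -1200 , -1320
D5: -120 , -120
Fifth differences constant at -120.
-1320 − 120 = -1440;  -7914 − 1440 = -9354;  -34258 − 9354 = -43612;  -119770 − 43612 = -163382;  -358928 − 163382 = -522310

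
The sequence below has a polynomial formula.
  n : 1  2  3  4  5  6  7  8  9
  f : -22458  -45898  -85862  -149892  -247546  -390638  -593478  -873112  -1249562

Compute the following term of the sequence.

D1: -23440, -39964, -64030, -97654, -143092, -202840, -279634, -376450
D2: -16524, -24066, -33624, -45438, -59748, -76794, -96816
D3: -7542, -9558, -11814, -14310, -17046, -20022
D4: -2016, -2256, -2496, -2736, -2976
D5: -240, -240, -240, -240
The fifth differences are constant (-240).
-2976 − 240 = -3216;  -20022 − 3216 = -23238;  -96816 − 23238 = -120054;  -376450 − 120054 = -496504;  -1249562 − 496504 = -1746066

-1746066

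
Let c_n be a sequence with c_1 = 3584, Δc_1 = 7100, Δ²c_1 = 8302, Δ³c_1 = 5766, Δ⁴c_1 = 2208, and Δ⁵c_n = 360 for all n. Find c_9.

790456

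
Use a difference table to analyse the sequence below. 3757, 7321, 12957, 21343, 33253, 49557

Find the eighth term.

Δ: 3564 , 5636 , 8386 , 11910 , 16304
Δ²: 2072 , 2750 , 3524 , 4394
Δ³: 678 , 774 , 870
Δ⁴: 96 , 96
Constant fourth difference = 96, so extend:
870 + 96 = 966;  4394 + 966 = 5360;  16304 + 5360 = 21664;  49557 + 21664 = 71221
966 + 96 = 1062;  5360 + 1062 = 6422;  21664 + 6422 = 28086;  71221 + 28086 = 99307

99307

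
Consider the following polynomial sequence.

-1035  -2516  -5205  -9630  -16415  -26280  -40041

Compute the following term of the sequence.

Δ: -1481, -2689, -4425, -6785, -9865, -13761
Δ²: -1208, -1736, -2360, -3080, -3896
Δ³: -528, -624, -720, -816
Δ⁴: -96, -96, -96
The fourth differences are constant (-96).
-816 − 96 = -912;  -3896 − 912 = -4808;  -13761 − 4808 = -18569;  -40041 − 18569 = -58610

-58610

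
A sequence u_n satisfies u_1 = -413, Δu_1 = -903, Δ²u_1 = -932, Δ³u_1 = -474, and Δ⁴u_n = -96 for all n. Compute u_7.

-30731

Build the table forward from the leading diagonal:
Δ⁴: -96, -96, -96, -96, -96, -96, -96
Δ³: -474, -570, -666, -762, -858, -954, -1050
Δ²: -932, -1406, -1976, -2642, -3404, -4262, -5216
Δ: -903, -1835, -3241, -5217, -7859, -11263, -15525
u: -413, -1316, -3151, -6392, -11609, -19468, -30731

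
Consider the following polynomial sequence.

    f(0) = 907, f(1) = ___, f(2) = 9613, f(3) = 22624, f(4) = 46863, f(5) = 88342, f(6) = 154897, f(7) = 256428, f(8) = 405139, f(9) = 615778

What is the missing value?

3402

Using the last 8 terms:
First differences: 13011  24239  41479  66555  101531  148711  210639
Second differences: 11228  17240  25076  34976  47180  61928
Third differences: 6012  7836  9900  12204  14748
Fourth differences: 1824  2064  2304  2544
Fifth differences: 240  240  240
Constant fifth difference = 240.
Extend backward: 1824 − 240 = 1584;  6012 − 1584 = 4428;  11228 − 4428 = 6800;  13011 − 6800 = 6211;  9613 − 6211 = 3402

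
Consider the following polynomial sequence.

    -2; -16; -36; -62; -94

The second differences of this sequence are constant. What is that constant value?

-6

Δ: -14, -20, -26, -32
Δ²: -6, -6, -6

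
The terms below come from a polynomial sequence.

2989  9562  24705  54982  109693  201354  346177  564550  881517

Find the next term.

D1: 6573, 15143, 30277, 54711, 91661, 144823, 218373, 316967
D2: 8570, 15134, 24434, 36950, 53162, 73550, 98594
D3: 6564, 9300, 12516, 16212, 20388, 25044
D4: 2736, 3216, 3696, 4176, 4656
D5: 480, 480, 480, 480
The fifth differences are constant (480).
4656 + 480 = 5136;  25044 + 5136 = 30180;  98594 + 30180 = 128774;  316967 + 128774 = 445741;  881517 + 445741 = 1327258

1327258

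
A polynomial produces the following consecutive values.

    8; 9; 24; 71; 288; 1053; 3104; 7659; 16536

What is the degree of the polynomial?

5

First differences: 1, 15, 47, 217, 765, 2051, 4555, 8877
Second differences: 14, 32, 170, 548, 1286, 2504, 4322
Third differences: 18, 138, 378, 738, 1218, 1818
Fourth differences: 120, 240, 360, 480, 600
Fifth differences: 120, 120, 120, 120
The fifth differences are constant, so the polynomial has degree 5.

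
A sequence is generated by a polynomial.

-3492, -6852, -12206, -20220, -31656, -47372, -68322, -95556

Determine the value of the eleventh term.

-226902

First differences: -3360 , -5354 , -8014 , -11436 , -15716 , -20950 , -27234
Second differences: -1994 , -2660 , -3422 , -4280 , -5234 , -6284
Third differences: -666 , -762 , -858 , -954 , -1050
Fourth differences: -96 , -96 , -96 , -96
The fourth differences are constant (-96).
-1050 − 96 = -1146;  -6284 − 1146 = -7430;  -27234 − 7430 = -34664;  -95556 − 34664 = -130220
-1146 − 96 = -1242;  -7430 − 1242 = -8672;  -34664 − 8672 = -43336;  -130220 − 43336 = -173556
-1242 − 96 = -1338;  -8672 − 1338 = -10010;  -43336 − 10010 = -53346;  -173556 − 53346 = -226902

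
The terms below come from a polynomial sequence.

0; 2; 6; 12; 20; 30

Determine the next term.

D1: 2  4  6  8  10
D2: 2  2  2  2
The second differences are constant (2).
10 + 2 = 12;  30 + 12 = 42

42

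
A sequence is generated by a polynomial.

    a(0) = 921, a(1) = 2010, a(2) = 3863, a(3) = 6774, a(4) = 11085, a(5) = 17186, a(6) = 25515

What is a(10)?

91551

Δ: 1089, 1853, 2911, 4311, 6101, 8329
Δ²: 764, 1058, 1400, 1790, 2228
Δ³: 294, 342, 390, 438
Δ⁴: 48, 48, 48
The fourth differences are constant (48).
438 + 48 = 486;  2228 + 486 = 2714;  8329 + 2714 = 11043;  25515 + 11043 = 36558
486 + 48 = 534;  2714 + 534 = 3248;  11043 + 3248 = 14291;  36558 + 14291 = 50849
534 + 48 = 582;  3248 + 582 = 3830;  14291 + 3830 = 18121;  50849 + 18121 = 68970
582 + 48 = 630;  3830 + 630 = 4460;  18121 + 4460 = 22581;  68970 + 22581 = 91551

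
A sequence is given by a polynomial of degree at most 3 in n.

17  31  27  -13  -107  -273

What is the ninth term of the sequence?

First differences: 14  -4  -40  -94  -166
Second differences: -18  -36  -54  -72
Third differences: -18  -18  -18
The third differences are constant (-18).
-72 − 18 = -90;  -166 − 90 = -256;  -273 − 256 = -529
-90 − 18 = -108;  -256 − 108 = -364;  -529 − 364 = -893
-108 − 18 = -126;  -364 − 126 = -490;  -893 − 490 = -1383

-1383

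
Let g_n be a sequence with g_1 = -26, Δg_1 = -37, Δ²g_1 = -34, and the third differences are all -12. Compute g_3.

-134

Build the table forward from the leading diagonal:
D3: -12, -12, -12
D2: -34, -46, -58
D1: -37, -71, -117
g: -26, -63, -134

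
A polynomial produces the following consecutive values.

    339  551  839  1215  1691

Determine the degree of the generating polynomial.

3

First differences: 212, 288, 376, 476
Second differences: 76, 88, 100
Third differences: 12, 12
The third differences are constant, so the polynomial has degree 3.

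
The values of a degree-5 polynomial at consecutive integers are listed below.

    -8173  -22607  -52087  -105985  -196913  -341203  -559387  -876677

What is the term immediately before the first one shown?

First differences: -14434  -29480  -53898  -90928  -144290  -218184  -317290
Second differences: -15046  -24418  -37030  -53362  -73894  -99106
Third differences: -9372  -12612  -16332  -20532  -25212
Fourth differences: -3240  -3720  -4200  -4680
Fifth differences: -480  -480  -480
The fifth differences are constant at -480.
Work back: -3240 + 480 = -2760;  -9372 + 2760 = -6612;  -15046 + 6612 = -8434;  -14434 + 8434 = -6000;  -8173 + 6000 = -2173

-2173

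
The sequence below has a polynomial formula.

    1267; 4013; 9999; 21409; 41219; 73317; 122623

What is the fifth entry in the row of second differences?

First differences: 2746, 5986, 11410, 19810, 32098, 49306
Second differences: 3240, 5424, 8400, 12288, 17208
Third differences: 2184, 2976, 3888, 4920
Fourth differences: 792, 912, 1032
Fifth differences: 120, 120

17208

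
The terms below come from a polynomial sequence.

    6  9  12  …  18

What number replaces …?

15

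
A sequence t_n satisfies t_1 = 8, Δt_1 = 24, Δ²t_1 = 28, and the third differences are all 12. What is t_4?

Build the table forward from the leading diagonal:
Third differences: 12, 12, 12, 12
Second differences: 28, 40, 52, 64
First differences: 24, 52, 92, 144
t: 8, 32, 84, 176

176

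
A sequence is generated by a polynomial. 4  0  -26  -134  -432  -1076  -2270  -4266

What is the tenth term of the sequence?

-11912

Δ: -4, -26, -108, -298, -644, -1194, -1996
Δ²: -22, -82, -190, -346, -550, -802
Δ³: -60, -108, -156, -204, -252
Δ⁴: -48, -48, -48, -48
Constant fourth difference = -48, so extend:
-252 − 48 = -300;  -802 − 300 = -1102;  -1996 − 1102 = -3098;  -4266 − 3098 = -7364
-300 − 48 = -348;  -1102 − 348 = -1450;  -3098 − 1450 = -4548;  -7364 − 4548 = -11912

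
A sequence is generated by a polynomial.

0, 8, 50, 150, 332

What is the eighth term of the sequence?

First differences: 8, 42, 100, 182
Second differences: 34, 58, 82
Third differences: 24, 24
The third differences are constant (24).
82 + 24 = 106;  182 + 106 = 288;  332 + 288 = 620
106 + 24 = 130;  288 + 130 = 418;  620 + 418 = 1038
130 + 24 = 154;  418 + 154 = 572;  1038 + 572 = 1610

1610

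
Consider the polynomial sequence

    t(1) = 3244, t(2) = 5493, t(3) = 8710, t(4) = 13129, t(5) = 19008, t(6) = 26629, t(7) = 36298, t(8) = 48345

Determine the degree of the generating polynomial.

4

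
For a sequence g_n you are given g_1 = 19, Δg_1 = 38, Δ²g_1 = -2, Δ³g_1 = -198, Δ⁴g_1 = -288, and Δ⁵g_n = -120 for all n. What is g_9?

-37701

Build the table forward from the leading diagonal:
Δ⁵: -120  -120  -120  -120  -120  -120  -120  -120  -120
Δ⁴: -288  -408  -528  -648  -768  -888  -1008  -1128  -1248
Δ³: -198  -486  -894  -1422  -2070  -2838  -3726  -4734  -5862
Δ²: -2  -200  -686  -1580  -3002  -5072  -7910  -11636  -16370
Δ: 38  36  -164  -850  -2430  -5432  -10504  -18414  -30050
g: 19  57  93  -71  -921  -3351  -8783  -19287  -37701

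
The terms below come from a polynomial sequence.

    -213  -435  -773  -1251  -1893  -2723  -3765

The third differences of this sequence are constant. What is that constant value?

-24

D1: -222, -338, -478, -642, -830, -1042
D2: -116, -140, -164, -188, -212
D3: -24, -24, -24, -24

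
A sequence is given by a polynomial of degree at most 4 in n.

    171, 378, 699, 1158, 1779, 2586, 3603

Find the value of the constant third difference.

Δ: 207, 321, 459, 621, 807, 1017
Δ²: 114, 138, 162, 186, 210
Δ³: 24, 24, 24, 24

24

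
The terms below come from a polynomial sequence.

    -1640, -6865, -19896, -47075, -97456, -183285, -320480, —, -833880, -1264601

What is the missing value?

-529111

Using the first 7 terms:
-5225  -13031  -27179  -50381  -85829  -137195
-7806  -14148  -23202  -35448  -51366
-6342  -9054  -12246  -15918
-2712  -3192  -3672
-480  -480
Constant fifth difference = -480.
Extend forward: -3672 − 480 = -4152;  -15918 − 4152 = -20070;  -51366 − 20070 = -71436;  -137195 − 71436 = -208631;  -320480 − 208631 = -529111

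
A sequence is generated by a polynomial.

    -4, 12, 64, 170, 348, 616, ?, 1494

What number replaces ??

992

Using the first 6 terms:
First differences: 16, 52, 106, 178, 268
Second differences: 36, 54, 72, 90
Third differences: 18, 18, 18
Constant third difference = 18.
Extend forward: 90 + 18 = 108;  268 + 108 = 376;  616 + 376 = 992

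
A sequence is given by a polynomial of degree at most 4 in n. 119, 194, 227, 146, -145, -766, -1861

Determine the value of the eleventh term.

75, 33, -81, -291, -621, -1095
-42, -114, -210, -330, -474
-72, -96, -120, -144
-24, -24, -24
The fourth differences are constant (-24).
-144 − 24 = -168;  -474 − 168 = -642;  -1095 − 642 = -1737;  -1861 − 1737 = -3598
-168 − 24 = -192;  -642 − 192 = -834;  -1737 − 834 = -2571;  -3598 − 2571 = -6169
-192 − 24 = -216;  -834 − 216 = -1050;  -2571 − 1050 = -3621;  -6169 − 3621 = -9790
-216 − 24 = -240;  -1050 − 240 = -1290;  -3621 − 1290 = -4911;  -9790 − 4911 = -14701

-14701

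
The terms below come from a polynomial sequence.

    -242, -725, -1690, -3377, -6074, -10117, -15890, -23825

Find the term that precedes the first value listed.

-49

-483  -965  -1687  -2697  -4043  -5773  -7935
-482  -722  -1010  -1346  -1730  -2162
-240  -288  -336  -384  -432
-48  -48  -48  -48
The fourth differences are constant at -48.
Work back: -240 + 48 = -192;  -482 + 192 = -290;  -483 + 290 = -193;  -242 + 193 = -49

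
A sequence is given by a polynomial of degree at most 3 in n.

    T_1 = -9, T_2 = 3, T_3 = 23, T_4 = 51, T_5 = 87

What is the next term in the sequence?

131

12, 20, 28, 36
8, 8, 8
The second differences are constant (8).
36 + 8 = 44;  87 + 44 = 131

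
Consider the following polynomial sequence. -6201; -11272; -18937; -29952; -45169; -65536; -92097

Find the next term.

-125992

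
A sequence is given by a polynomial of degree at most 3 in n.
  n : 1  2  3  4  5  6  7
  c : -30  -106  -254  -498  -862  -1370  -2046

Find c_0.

-2

-76, -148, -244, -364, -508, -676
-72, -96, -120, -144, -168
-24, -24, -24, -24
The third differences are constant at -24.
Work back: -72 + 24 = -48;  -76 + 48 = -28;  -30 + 28 = -2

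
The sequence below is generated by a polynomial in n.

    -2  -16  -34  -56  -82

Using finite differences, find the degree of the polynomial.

2

First differences: -14, -18, -22, -26
Second differences: -4, -4, -4
The second differences are constant, so the polynomial has degree 2.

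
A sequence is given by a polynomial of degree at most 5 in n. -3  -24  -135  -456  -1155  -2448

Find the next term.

-4599

First differences: -21, -111, -321, -699, -1293
Second differences: -90, -210, -378, -594
Third differences: -120, -168, -216
Fourth differences: -48, -48
Constant fourth difference = -48, so extend:
-216 − 48 = -264;  -594 − 264 = -858;  -1293 − 858 = -2151;  -2448 − 2151 = -4599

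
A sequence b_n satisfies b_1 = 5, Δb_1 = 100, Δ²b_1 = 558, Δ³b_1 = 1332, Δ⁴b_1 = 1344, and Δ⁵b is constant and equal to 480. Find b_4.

3311

Build the table forward from the leading diagonal:
D5: 480, 480, 480, 480
D4: 1344, 1824, 2304, 2784
D3: 1332, 2676, 4500, 6804
D2: 558, 1890, 4566, 9066
D1: 100, 658, 2548, 7114
b: 5, 105, 763, 3311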